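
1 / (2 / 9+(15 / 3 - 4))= 0.82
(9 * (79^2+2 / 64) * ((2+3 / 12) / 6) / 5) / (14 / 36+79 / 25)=242651295 / 204416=1187.05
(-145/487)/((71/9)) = -1305/34577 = -0.04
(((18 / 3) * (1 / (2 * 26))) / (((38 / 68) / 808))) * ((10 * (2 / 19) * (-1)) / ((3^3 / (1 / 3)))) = -274720 / 126711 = -2.17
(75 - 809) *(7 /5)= -5138 /5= -1027.60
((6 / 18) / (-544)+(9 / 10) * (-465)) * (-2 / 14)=682993 / 11424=59.79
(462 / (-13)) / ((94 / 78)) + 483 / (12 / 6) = 19929 / 94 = 212.01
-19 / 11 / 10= -19 / 110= -0.17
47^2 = 2209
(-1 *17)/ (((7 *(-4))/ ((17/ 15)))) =289/ 420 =0.69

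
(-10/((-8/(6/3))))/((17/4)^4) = 640/83521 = 0.01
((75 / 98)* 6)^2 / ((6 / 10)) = 84375 / 2401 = 35.14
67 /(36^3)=67 /46656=0.00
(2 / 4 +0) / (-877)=-1 / 1754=-0.00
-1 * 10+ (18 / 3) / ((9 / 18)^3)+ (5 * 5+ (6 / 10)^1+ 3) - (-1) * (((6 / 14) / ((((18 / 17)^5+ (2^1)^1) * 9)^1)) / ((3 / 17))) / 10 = 39691070345 / 595889532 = 66.61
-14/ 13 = -1.08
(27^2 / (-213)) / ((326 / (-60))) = 7290 / 11573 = 0.63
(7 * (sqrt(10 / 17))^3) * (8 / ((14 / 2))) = 80 * sqrt(170) / 289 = 3.61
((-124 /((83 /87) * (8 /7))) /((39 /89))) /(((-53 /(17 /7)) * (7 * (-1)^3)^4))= 1360187 /274611974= 0.00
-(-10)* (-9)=-90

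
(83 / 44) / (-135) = -83 / 5940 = -0.01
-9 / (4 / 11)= -99 / 4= -24.75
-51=-51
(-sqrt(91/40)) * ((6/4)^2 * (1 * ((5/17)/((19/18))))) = -81 * sqrt(910)/2584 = -0.95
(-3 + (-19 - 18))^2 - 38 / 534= 427181 / 267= 1599.93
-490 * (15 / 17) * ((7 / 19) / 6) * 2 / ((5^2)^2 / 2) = -1372 / 8075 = -0.17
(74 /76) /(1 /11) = 407 /38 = 10.71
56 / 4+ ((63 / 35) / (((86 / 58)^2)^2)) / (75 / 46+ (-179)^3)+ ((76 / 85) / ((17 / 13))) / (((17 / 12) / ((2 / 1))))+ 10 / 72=15.10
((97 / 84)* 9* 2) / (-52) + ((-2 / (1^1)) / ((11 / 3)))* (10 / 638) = -1042959 / 2554552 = -0.41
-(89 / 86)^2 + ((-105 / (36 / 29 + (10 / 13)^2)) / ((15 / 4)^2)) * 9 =-1566883847 / 41528540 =-37.73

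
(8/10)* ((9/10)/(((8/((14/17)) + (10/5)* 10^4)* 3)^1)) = 21/1750850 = 0.00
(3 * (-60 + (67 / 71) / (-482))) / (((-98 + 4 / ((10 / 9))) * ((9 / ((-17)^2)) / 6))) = 2967144215 / 8076392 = 367.38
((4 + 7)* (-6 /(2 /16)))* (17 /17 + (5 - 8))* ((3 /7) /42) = 528 /49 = 10.78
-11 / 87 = -0.13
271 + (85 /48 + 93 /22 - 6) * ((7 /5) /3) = 2146313 /7920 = 271.00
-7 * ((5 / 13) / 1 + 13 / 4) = -1323 / 52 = -25.44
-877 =-877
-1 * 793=-793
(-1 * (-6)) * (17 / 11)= 102 / 11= 9.27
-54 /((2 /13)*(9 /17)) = -663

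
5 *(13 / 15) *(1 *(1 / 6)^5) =13 / 23328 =0.00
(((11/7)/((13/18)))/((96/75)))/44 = 225/5824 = 0.04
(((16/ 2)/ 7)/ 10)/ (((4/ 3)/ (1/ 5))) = 3/ 175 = 0.02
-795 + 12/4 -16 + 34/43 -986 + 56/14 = -76936/43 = -1789.21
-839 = -839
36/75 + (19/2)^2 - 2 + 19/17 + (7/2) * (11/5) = 165831/1700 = 97.55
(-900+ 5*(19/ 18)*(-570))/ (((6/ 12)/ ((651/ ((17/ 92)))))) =-468155800/ 17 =-27538576.47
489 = 489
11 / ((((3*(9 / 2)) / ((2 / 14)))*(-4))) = -11 / 378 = -0.03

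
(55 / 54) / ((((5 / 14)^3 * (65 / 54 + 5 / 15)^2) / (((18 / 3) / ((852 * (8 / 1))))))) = 101871 / 12227975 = 0.01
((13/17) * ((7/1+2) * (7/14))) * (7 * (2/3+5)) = 273/2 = 136.50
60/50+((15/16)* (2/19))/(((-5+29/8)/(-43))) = 4479/1045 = 4.29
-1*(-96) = 96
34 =34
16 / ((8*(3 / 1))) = 2 / 3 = 0.67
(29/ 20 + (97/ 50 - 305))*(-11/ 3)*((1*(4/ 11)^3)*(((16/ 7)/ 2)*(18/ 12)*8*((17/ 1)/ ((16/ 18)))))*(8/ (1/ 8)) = 18901536768/ 21175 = 892634.56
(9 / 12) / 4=3 / 16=0.19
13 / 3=4.33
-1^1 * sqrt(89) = -sqrt(89) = -9.43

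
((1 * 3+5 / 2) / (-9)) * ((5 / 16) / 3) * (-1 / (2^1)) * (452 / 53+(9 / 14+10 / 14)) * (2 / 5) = 8965 / 71232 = 0.13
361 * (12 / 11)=4332 / 11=393.82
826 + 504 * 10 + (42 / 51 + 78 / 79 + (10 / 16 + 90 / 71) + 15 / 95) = 85075751487 / 14493656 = 5869.86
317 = 317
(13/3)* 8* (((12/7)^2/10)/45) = 832/3675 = 0.23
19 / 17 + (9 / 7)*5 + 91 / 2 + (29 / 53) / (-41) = 27427223 / 517174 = 53.03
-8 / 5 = -1.60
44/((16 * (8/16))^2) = 0.69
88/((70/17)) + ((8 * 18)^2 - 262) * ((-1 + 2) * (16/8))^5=655189.37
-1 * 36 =-36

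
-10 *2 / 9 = -20 / 9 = -2.22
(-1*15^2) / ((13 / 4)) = -900 / 13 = -69.23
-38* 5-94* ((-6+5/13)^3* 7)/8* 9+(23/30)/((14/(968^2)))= 168120769529/922740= 182197.34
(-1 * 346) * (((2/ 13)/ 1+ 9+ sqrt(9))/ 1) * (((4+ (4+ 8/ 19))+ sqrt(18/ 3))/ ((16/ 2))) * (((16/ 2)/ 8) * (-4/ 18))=13667 * sqrt(6)/ 117+ 2186720/ 2223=1269.81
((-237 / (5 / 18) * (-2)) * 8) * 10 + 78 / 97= 13241742 / 97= 136512.80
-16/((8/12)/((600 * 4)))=-57600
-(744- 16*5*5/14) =-5008/7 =-715.43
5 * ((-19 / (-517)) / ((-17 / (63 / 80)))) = -1197 / 140624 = -0.01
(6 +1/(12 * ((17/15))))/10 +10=7213/680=10.61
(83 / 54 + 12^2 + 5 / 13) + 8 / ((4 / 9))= 115073 / 702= 163.92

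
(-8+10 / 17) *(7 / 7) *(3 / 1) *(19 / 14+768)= -17106.88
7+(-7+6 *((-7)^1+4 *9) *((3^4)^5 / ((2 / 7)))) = 2123451700209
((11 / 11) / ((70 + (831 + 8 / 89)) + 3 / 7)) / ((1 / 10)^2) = 0.11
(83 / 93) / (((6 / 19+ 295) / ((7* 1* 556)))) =6137684 / 521823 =11.76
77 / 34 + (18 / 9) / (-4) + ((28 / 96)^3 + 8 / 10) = 3042787 / 1175040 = 2.59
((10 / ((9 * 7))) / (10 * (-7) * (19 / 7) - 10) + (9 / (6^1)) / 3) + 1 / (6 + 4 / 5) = 13843 / 21420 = 0.65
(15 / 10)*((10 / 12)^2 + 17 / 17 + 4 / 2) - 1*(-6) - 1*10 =37 / 24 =1.54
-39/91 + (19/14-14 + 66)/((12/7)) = 1719/56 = 30.70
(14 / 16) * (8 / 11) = 0.64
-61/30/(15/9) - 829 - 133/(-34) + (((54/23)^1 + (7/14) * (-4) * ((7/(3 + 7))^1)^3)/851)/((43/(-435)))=-236459753561/286157260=-826.33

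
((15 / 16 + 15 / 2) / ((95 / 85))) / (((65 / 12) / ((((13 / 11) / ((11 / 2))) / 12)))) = 459 / 18392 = 0.02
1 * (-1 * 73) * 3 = -219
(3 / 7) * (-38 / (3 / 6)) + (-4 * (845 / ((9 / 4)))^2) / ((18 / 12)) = -639821804 / 1701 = -376144.51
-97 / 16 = -6.06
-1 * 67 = -67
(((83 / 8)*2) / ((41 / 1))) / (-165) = -83 / 27060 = -0.00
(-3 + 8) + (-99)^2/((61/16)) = 157121/61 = 2575.75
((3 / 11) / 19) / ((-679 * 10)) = -3 / 1419110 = -0.00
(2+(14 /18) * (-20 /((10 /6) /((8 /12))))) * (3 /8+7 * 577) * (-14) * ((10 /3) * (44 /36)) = 236384225 /243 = 972774.59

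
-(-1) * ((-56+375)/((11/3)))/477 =0.18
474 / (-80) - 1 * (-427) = 16843 / 40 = 421.08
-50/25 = -2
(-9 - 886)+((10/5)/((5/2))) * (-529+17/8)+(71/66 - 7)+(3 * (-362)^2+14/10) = 64648811/165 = 391810.98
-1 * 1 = -1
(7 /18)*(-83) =-581 /18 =-32.28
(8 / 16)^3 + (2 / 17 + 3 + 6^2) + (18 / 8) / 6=39.62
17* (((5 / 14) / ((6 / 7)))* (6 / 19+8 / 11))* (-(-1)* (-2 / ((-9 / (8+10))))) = 18530 / 627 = 29.55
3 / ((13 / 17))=51 / 13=3.92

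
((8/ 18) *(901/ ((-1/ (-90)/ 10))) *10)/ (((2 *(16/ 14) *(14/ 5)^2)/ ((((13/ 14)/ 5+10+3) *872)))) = 113308633750/ 49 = 2312421096.94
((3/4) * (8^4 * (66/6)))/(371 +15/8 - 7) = 92.36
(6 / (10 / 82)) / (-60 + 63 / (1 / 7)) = 82 / 635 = 0.13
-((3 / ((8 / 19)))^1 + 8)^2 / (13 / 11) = -161051 / 832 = -193.57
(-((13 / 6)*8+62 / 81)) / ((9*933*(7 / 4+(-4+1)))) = 5864 / 3400785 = 0.00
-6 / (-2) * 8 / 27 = 0.89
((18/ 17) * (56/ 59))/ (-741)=-336/ 247741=-0.00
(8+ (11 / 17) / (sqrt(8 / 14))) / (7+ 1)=11 * sqrt(7) / 272+ 1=1.11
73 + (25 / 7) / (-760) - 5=72347 / 1064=68.00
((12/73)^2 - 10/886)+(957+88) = 2467017762/2360747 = 1045.02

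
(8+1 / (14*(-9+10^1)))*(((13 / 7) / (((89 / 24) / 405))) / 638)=2.57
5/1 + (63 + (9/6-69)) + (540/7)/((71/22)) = 24257/994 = 24.40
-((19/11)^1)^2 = -2.98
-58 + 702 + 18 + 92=754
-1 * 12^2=-144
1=1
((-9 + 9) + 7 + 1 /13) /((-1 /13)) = -92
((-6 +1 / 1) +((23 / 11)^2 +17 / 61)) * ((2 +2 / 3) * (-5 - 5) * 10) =2063200 / 22143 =93.18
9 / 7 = 1.29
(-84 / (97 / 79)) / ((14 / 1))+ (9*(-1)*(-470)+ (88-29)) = 415559 / 97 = 4284.11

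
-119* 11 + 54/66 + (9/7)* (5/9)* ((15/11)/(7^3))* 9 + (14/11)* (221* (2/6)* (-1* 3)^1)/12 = -19182967/14406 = -1331.60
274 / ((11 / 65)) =17810 / 11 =1619.09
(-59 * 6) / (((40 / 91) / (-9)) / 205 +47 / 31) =-368495946 / 1577965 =-233.53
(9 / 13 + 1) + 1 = 35 / 13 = 2.69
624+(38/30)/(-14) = 131021/210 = 623.91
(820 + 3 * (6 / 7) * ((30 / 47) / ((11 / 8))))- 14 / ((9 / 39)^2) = 18184546 / 32571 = 558.30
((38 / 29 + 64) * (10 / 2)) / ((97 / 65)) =615550 / 2813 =218.82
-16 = -16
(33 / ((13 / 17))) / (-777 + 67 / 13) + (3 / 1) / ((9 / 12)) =39575 / 10034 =3.94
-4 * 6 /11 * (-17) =408 /11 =37.09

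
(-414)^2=171396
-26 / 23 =-1.13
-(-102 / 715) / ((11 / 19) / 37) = 71706 / 7865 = 9.12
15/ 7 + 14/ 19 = 383/ 133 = 2.88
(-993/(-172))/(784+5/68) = 16881/2292631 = 0.01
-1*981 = -981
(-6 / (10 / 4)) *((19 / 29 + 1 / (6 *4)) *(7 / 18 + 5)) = -9409 / 1044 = -9.01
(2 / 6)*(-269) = -269 / 3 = -89.67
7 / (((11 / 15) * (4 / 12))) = 315 / 11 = 28.64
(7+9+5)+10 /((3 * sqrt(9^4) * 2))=5108 /243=21.02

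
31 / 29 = 1.07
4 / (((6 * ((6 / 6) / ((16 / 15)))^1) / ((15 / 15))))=32 / 45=0.71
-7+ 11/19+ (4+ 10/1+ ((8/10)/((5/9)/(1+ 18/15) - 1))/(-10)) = 135081/17575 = 7.69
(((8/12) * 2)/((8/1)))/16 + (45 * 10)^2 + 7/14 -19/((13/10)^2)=3285185881/16224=202489.27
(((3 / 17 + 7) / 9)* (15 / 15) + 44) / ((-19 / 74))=-507196 / 2907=-174.47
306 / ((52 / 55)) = 323.65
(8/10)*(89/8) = 89/10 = 8.90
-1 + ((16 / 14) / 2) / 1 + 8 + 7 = 102 / 7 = 14.57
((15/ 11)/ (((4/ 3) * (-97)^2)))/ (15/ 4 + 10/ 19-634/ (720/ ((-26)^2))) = -38475/ 209186900351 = -0.00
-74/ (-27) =74/ 27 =2.74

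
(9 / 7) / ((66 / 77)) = 3 / 2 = 1.50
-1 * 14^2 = -196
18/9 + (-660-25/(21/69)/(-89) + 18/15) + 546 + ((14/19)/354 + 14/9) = -108.32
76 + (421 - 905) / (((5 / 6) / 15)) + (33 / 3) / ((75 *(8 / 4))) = -1295389 / 150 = -8635.93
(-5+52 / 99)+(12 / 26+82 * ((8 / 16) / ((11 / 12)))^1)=52399 / 1287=40.71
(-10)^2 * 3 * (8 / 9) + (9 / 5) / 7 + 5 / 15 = 9354 / 35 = 267.26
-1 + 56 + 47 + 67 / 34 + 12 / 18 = 10673 / 102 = 104.64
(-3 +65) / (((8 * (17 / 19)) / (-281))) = -165509 / 68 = -2433.96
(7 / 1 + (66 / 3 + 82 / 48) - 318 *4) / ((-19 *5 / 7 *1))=208537 / 2280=91.46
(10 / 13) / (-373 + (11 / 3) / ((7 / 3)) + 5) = -14 / 6669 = -0.00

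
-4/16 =-1/4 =-0.25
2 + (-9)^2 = 83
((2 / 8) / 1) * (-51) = -51 / 4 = -12.75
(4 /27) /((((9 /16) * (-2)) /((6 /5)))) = -64 /405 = -0.16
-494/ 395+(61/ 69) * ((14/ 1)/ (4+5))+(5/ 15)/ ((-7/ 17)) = -1176113/ 1717065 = -0.68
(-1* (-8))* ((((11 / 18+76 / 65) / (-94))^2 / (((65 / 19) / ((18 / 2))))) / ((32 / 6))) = 82438891 / 58238076000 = 0.00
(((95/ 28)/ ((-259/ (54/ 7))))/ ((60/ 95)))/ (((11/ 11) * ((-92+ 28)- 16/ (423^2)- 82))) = 581340321/ 530456387440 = 0.00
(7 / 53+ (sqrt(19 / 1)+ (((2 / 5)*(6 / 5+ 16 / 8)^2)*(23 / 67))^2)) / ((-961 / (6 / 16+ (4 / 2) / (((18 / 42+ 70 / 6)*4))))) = -423*sqrt(19) / 976376 - 106987830399 / 117084903625000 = -0.00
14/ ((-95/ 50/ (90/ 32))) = -1575/ 76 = -20.72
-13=-13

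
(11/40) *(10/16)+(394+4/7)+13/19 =3365879/8512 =395.43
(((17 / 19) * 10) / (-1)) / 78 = -85 / 741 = -0.11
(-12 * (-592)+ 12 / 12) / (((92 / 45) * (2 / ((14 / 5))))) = 447615 / 92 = 4865.38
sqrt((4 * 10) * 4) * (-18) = -72 * sqrt(10) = -227.68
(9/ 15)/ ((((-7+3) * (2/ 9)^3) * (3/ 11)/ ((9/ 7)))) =-72171/ 1120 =-64.44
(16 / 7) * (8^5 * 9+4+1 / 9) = 42467920 / 63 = 674093.97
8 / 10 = 4 / 5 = 0.80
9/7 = 1.29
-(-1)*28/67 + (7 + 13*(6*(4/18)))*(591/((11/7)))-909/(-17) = 115334882/12529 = 9205.43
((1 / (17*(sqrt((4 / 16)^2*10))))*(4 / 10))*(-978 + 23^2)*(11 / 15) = -19756*sqrt(10) / 6375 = -9.80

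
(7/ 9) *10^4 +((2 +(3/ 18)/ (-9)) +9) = 420593/ 54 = 7788.76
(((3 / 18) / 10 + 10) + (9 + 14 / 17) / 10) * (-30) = -11219 / 34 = -329.97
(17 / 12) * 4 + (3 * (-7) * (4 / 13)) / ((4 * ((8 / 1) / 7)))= 1327 / 312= 4.25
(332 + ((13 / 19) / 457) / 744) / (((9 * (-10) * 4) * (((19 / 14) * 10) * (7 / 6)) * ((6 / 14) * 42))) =-2144770477 / 662811595200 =-0.00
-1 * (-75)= 75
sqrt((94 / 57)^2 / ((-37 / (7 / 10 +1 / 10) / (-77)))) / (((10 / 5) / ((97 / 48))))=2.15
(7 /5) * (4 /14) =0.40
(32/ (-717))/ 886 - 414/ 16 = -65749745/ 2541048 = -25.88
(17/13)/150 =0.01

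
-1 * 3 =-3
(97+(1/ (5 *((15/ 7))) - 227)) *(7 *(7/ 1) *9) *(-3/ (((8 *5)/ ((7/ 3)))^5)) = 8023779449/ 69120000000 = 0.12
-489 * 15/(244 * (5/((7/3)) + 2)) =-51345/7076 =-7.26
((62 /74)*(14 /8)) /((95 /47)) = 10199 /14060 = 0.73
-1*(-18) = 18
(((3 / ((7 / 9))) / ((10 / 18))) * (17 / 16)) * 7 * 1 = 4131 / 80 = 51.64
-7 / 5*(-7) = 9.80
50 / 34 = 25 / 17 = 1.47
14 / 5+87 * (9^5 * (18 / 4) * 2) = 231176849 / 5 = 46235369.80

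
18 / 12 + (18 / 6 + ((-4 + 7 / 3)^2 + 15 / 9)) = 161 / 18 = 8.94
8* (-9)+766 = 694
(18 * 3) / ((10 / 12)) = 324 / 5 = 64.80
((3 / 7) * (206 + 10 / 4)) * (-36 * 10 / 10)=-3216.86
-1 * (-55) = 55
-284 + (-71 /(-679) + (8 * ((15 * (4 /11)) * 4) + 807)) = 5210748 /7469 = 697.65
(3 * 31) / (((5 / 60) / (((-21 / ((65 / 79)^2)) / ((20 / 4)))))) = -146264076 / 21125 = -6923.74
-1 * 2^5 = -32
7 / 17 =0.41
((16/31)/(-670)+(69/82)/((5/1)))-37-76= -112.83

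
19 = 19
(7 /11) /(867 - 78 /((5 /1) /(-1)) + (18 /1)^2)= 35 /66363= 0.00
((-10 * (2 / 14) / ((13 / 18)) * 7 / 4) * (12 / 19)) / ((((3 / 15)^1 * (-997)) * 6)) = 0.00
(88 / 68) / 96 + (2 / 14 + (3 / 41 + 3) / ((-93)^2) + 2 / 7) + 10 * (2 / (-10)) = -350549531 / 225058512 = -1.56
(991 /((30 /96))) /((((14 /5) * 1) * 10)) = 3964 /35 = 113.26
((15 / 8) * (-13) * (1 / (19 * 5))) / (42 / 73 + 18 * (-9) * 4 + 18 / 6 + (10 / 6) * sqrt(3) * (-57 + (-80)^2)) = -6591360165 * sqrt(3) / 813730290984656 -401794263 / 813730290984656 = -0.00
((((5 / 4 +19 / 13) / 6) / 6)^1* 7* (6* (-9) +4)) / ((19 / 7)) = -57575 / 5928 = -9.71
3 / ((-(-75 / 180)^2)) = -432 / 25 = -17.28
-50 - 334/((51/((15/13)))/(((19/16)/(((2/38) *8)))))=-1008635/14144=-71.31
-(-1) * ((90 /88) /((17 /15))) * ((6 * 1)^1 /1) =2025 /374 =5.41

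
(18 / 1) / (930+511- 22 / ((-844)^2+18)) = 356177 / 28513947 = 0.01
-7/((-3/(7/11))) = 49/33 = 1.48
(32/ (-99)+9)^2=737881/ 9801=75.29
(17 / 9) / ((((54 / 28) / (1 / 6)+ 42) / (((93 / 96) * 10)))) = 3689 / 10800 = 0.34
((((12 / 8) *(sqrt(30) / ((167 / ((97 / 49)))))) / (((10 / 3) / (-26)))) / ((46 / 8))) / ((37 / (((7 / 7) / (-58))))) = 11349 *sqrt(30) / 1009741285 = 0.00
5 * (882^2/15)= 259308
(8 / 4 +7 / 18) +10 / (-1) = -137 / 18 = -7.61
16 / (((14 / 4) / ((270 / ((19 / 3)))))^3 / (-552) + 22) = 37549495296000 / 51630553679363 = 0.73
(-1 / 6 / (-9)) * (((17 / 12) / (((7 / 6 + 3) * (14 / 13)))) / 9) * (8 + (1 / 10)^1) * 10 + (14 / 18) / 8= 236 / 1575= 0.15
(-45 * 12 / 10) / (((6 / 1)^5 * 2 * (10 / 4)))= -1 / 720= -0.00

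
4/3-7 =-17/3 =-5.67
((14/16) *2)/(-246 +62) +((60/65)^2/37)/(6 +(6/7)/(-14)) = -2514715/446414176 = -0.01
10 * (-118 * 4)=-4720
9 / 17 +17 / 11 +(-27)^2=136711 / 187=731.07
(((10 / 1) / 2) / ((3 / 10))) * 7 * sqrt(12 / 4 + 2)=260.87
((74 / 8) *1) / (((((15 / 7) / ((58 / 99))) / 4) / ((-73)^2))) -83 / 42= 1120690247 / 20790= 53905.25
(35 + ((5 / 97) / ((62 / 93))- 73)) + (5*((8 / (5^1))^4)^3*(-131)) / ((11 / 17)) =-29693376803739843 / 104199218750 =-284967.37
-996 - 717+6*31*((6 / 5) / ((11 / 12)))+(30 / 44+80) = -152771 / 110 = -1388.83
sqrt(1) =1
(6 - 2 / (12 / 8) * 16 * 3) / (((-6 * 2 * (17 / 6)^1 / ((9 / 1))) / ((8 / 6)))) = 348 / 17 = 20.47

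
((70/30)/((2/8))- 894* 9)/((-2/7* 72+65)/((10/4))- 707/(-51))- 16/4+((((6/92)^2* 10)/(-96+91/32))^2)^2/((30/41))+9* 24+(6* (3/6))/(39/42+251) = -51774432153523383313680808913693028/1231603081728276046935414683993909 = -42.04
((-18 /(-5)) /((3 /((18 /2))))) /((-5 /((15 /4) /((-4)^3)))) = 81 /640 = 0.13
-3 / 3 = -1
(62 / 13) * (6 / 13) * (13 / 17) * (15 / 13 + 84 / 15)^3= 31472881068 / 60692125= 518.57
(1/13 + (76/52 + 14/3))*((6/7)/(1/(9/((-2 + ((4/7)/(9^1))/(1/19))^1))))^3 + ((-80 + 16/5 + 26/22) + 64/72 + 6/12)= -232166151979/40218750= -5772.58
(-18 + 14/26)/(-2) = 227/26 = 8.73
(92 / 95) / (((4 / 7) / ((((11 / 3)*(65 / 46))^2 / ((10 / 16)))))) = 286286 / 3933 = 72.79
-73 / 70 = -1.04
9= 9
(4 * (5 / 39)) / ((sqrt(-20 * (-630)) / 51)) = 0.23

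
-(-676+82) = 594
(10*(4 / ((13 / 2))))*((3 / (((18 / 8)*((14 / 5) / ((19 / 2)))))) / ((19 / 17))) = 6800 / 273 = 24.91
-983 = -983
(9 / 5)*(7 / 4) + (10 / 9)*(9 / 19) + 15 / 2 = 4247 / 380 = 11.18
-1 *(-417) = 417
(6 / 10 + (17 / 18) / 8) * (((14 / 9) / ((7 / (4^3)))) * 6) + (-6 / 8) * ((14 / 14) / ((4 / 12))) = 31873 / 540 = 59.02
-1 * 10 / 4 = -5 / 2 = -2.50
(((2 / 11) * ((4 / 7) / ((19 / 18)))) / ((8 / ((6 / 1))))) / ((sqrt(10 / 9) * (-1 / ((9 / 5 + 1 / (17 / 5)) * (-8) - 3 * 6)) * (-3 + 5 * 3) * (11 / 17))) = 0.31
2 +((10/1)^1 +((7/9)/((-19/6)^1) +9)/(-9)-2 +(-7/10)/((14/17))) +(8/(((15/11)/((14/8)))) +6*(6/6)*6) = 111719/2052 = 54.44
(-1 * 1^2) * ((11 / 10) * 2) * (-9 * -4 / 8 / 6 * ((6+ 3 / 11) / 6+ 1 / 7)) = -549 / 280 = -1.96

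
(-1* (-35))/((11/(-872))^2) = 26613440/121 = 219945.79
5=5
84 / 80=1.05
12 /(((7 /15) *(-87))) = -60 /203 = -0.30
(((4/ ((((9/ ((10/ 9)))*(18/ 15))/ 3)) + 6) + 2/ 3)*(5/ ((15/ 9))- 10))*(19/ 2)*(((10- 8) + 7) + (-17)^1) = 340480/ 81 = 4203.46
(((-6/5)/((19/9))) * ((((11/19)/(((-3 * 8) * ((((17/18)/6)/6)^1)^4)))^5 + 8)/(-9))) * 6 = -124082300117960668174744220231387438227780532646817774752/956026735568021529138877774277405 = -129789571255282309070613.40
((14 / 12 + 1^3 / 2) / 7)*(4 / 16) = 5 / 84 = 0.06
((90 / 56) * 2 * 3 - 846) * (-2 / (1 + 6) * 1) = 11709 / 49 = 238.96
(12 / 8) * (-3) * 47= -211.50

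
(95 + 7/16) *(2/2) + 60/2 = 125.44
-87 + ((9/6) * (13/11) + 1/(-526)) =-246568/2893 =-85.23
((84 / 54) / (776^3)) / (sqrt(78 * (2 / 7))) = 7 * sqrt(273) / 164018290176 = 0.00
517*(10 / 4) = 2585 / 2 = 1292.50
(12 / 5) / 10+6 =156 / 25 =6.24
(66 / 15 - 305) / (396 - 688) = 1503 / 1460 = 1.03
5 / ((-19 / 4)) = -20 / 19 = -1.05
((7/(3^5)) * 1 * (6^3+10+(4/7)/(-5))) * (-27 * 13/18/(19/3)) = -51389/2565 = -20.03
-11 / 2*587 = -6457 / 2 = -3228.50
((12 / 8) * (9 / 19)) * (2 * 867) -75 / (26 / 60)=261567 / 247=1058.98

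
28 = 28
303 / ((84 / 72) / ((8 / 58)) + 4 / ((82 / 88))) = 298152 / 12547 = 23.76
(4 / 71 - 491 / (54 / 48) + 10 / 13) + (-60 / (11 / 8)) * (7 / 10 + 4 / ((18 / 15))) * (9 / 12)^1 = -4715210 / 8307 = -567.62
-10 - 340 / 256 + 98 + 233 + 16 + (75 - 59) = 22507 / 64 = 351.67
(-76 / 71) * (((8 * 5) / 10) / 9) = -0.48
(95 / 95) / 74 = 1 / 74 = 0.01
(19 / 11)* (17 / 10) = 323 / 110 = 2.94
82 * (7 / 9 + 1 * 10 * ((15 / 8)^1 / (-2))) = -25379 / 36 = -704.97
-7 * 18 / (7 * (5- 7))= 9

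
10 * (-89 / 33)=-890 / 33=-26.97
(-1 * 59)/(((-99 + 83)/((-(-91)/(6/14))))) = 37583/48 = 782.98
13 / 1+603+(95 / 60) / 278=2054995 / 3336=616.01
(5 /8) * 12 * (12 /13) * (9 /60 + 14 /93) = 129 /62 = 2.08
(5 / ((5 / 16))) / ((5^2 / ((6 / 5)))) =96 / 125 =0.77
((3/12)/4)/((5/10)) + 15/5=25/8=3.12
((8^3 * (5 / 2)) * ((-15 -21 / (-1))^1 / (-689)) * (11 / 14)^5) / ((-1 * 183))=12884080 / 706381403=0.02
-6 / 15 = -2 / 5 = -0.40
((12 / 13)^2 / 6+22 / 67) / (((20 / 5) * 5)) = 2663 / 113230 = 0.02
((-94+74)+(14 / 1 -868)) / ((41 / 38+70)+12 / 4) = -33212 / 2815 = -11.80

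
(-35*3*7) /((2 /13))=-4777.50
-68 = -68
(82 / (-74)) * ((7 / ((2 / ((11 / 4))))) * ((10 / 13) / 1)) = -8.20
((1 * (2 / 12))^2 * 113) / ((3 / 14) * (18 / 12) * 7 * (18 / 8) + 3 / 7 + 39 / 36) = 3164 / 6627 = 0.48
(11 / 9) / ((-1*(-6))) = 11 / 54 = 0.20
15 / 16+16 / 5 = 331 / 80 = 4.14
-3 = -3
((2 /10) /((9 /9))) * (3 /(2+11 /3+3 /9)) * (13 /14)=13 /140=0.09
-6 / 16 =-3 / 8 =-0.38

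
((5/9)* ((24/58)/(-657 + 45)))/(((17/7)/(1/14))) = -5/452574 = -0.00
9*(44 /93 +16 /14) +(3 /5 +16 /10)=18167 /1085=16.74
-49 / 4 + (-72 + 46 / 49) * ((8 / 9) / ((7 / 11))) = -1376927 / 12348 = -111.51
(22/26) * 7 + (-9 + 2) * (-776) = 70693/13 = 5437.92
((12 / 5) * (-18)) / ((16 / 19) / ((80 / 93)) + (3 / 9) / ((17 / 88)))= -209304 / 13103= -15.97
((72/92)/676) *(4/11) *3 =54/42757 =0.00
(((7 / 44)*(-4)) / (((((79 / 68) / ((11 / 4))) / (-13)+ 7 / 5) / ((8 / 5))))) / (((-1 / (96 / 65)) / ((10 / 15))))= 30464 / 41555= 0.73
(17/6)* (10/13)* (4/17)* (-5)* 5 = -500/39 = -12.82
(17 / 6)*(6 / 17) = 1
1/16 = 0.06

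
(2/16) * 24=3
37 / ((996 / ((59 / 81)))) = 2183 / 80676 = 0.03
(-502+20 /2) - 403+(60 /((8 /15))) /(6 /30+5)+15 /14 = -317515 /364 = -872.29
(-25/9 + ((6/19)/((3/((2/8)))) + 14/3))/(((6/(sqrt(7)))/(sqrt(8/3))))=655 * sqrt(42)/3078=1.38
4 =4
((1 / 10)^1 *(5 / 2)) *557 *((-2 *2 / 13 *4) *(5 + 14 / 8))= -15039 / 13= -1156.85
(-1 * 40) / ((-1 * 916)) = 0.04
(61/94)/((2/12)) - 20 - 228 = -11473/47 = -244.11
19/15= 1.27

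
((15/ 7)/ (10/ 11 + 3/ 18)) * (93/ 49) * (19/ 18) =97185/ 24353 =3.99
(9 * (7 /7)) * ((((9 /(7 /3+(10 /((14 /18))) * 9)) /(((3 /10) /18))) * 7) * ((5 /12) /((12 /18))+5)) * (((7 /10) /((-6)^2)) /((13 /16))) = 1250235 /32227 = 38.79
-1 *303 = -303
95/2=47.50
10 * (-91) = -910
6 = 6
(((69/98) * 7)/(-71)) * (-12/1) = 414/497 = 0.83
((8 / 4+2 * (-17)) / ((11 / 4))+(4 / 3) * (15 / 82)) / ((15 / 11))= -5138 / 615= -8.35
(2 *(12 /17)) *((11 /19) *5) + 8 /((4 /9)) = 7134 /323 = 22.09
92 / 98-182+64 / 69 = -609032 / 3381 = -180.13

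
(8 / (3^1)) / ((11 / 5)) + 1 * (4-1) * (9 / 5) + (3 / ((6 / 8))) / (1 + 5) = 1201 / 165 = 7.28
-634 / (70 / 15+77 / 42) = -1268 / 13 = -97.54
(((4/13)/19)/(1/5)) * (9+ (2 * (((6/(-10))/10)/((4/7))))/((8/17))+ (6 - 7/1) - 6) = 1243/9880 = 0.13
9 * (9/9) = 9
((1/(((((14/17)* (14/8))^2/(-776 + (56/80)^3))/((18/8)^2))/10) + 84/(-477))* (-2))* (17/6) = 49079786939639/458110800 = 107135.19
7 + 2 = 9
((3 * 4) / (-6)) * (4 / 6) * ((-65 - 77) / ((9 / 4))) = 2272 / 27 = 84.15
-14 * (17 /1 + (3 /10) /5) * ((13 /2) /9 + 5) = -615013 /450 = -1366.70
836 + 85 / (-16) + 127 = 15323 / 16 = 957.69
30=30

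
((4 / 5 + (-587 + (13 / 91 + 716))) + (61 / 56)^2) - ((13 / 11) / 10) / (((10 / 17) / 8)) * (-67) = 205955499 / 862400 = 238.82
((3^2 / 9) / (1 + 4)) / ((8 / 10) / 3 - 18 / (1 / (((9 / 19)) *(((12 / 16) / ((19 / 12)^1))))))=-1083 / 20426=-0.05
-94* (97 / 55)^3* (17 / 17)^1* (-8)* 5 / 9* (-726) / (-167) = 1372660192 / 137775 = 9963.06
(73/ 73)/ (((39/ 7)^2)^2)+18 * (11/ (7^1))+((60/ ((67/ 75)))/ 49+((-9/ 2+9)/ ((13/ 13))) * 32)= 1318932984757/ 7595026803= 173.66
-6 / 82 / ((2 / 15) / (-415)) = 18675 / 82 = 227.74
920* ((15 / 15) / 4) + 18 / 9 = 232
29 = 29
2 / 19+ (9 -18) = -169 / 19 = -8.89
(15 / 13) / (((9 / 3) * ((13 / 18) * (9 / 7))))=70 / 169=0.41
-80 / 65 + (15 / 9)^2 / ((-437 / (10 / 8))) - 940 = -192498377 / 204516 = -941.24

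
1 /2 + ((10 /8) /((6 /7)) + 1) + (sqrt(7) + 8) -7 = sqrt(7) + 95 /24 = 6.60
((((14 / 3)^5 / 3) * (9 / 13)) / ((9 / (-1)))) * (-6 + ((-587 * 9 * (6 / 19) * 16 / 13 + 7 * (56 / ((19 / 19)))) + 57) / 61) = 261741192608 / 142789959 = 1833.05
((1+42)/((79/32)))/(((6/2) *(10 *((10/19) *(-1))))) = -6536/5925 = -1.10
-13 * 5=-65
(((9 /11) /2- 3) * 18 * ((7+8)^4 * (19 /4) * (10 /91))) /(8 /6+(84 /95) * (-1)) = -703154671875 /256256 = -2743953.98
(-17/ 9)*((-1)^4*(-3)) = 17/ 3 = 5.67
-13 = -13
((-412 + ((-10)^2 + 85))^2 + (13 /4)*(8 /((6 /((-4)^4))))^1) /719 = 157915 /2157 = 73.21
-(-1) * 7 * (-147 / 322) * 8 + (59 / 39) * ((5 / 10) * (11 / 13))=-581305 / 23322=-24.93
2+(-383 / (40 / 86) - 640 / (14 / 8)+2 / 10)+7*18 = -1060.96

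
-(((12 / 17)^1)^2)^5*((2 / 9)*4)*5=-275188285440 / 2015993900449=-0.14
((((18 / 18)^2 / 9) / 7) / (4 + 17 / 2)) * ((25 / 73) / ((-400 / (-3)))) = 1 / 306600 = 0.00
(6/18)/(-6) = -1/18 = -0.06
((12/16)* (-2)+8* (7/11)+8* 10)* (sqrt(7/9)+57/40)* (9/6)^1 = 1839* sqrt(7)/44+314469/1760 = 289.26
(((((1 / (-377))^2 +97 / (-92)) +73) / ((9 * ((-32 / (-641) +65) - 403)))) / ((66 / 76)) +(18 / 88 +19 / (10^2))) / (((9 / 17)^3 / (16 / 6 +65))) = 44279281751025672841 / 264348652549538700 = 167.50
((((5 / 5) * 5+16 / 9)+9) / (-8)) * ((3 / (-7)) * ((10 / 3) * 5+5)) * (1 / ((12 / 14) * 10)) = 923 / 432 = 2.14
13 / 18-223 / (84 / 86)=-14338 / 63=-227.59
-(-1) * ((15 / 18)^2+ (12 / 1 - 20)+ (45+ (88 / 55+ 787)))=148733 / 180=826.29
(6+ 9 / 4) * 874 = 14421 / 2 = 7210.50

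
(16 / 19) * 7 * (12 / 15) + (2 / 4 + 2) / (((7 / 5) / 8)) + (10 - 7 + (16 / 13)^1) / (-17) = 2755981 / 146965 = 18.75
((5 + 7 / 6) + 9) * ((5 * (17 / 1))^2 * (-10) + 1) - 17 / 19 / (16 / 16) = -41639541 / 38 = -1095777.39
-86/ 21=-4.10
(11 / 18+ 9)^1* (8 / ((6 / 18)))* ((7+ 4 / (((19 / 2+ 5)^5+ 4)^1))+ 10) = 241294751204 / 61533831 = 3921.33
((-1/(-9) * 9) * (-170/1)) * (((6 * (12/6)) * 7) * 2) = -28560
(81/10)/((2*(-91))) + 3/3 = 1739/1820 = 0.96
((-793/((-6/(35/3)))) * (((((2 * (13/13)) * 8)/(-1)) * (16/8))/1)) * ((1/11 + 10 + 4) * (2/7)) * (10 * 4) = -786656000/99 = -7946020.20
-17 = -17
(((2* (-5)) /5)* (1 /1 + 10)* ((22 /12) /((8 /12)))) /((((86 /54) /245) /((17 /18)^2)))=-8567405 /1032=-8301.75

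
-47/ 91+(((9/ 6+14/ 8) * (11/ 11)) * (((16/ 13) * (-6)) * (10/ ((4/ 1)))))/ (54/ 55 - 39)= 67341/ 63427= 1.06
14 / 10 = 7 / 5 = 1.40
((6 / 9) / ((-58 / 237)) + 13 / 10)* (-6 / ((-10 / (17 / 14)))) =-3009 / 2900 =-1.04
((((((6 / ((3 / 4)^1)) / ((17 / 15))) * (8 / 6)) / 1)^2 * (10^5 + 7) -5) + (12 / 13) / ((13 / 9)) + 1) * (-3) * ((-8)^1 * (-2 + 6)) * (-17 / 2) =-7228738528.06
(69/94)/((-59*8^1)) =-69/44368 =-0.00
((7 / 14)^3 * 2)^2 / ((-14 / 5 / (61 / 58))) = -305 / 12992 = -0.02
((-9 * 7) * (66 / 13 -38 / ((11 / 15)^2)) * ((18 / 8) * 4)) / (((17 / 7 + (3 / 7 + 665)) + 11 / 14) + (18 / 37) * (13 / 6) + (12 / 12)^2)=10099961928 / 182164411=55.44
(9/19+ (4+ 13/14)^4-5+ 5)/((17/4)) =25354179/182476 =138.95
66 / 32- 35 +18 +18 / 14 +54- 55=-1641 / 112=-14.65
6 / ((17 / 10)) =60 / 17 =3.53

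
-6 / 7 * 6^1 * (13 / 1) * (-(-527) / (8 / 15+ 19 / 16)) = -59192640 / 2891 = -20474.80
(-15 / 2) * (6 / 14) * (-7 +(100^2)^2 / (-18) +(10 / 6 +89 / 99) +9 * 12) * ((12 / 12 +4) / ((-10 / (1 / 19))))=-469916.05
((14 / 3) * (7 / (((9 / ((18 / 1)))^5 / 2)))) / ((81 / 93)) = 194432 / 81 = 2400.40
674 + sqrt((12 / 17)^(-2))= 8105 / 12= 675.42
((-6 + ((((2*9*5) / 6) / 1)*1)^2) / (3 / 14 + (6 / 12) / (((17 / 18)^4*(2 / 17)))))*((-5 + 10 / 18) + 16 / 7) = -1336336 / 15705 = -85.09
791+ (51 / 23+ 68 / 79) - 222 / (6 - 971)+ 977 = 3105820659 / 1753405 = 1771.31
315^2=99225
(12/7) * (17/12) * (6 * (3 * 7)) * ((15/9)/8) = 255/4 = 63.75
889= 889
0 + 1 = 1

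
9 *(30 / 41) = 270 / 41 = 6.59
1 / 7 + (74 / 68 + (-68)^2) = 1100805 / 238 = 4625.23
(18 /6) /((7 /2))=6 /7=0.86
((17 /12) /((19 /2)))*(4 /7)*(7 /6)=17 /171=0.10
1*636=636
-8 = -8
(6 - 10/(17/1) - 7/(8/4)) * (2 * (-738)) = -47970/17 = -2821.76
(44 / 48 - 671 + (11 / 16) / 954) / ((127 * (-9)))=10228141 / 17446752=0.59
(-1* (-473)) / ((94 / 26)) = 6149 / 47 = 130.83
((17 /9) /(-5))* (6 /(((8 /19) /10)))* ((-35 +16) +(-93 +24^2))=-24978.67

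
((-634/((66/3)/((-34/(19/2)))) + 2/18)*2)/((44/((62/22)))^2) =0.85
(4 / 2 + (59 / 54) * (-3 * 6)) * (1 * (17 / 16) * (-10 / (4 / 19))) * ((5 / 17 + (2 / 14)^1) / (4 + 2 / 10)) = 327275 / 3528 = 92.77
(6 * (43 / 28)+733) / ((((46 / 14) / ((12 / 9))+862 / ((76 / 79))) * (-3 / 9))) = -1184574 / 477997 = -2.48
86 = 86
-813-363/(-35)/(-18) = -170851/210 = -813.58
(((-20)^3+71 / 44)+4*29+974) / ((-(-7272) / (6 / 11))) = -101323 / 195536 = -0.52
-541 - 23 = -564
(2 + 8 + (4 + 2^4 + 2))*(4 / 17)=128 / 17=7.53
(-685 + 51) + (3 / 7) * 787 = -2077 / 7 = -296.71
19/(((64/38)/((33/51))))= 3971/544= 7.30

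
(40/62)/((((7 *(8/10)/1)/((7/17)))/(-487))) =-12175/527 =-23.10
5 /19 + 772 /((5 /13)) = 190709 /95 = 2007.46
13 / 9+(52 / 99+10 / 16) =2.59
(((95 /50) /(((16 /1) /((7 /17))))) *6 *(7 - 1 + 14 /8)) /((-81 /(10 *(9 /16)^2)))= -12369 /139264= -0.09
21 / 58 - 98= -97.64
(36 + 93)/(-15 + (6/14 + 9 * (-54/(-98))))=-2107/157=-13.42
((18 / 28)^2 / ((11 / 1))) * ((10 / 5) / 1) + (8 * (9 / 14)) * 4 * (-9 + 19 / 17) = -2970207 / 18326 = -162.08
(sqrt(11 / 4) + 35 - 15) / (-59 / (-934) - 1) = -3736 / 175 - 467*sqrt(11) / 875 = -23.12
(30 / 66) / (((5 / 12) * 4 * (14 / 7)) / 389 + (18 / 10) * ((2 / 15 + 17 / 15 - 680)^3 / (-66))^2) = 4874048437500 / 433203768543486622592949509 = 0.00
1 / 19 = 0.05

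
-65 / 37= -1.76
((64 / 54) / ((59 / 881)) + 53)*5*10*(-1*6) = -11262100 / 531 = -21209.23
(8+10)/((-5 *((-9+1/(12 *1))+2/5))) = 216/511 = 0.42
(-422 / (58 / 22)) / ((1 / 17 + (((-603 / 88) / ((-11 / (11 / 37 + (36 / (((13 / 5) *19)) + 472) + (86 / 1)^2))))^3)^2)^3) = -2511796920698673015379365592513918280434622238279754299978912275564305082001773190348783946763520013953497244347290652766865744461824 / 41899636871344458602393781736700994462935120661035677623755051299554226134735576923729699433408192520724979353511095944423614631802312953652523024733005559567806571723752944972214491832078169563677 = -0.00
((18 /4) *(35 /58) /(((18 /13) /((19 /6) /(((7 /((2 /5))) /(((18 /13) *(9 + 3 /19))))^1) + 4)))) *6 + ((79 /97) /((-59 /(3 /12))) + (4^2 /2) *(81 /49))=87.29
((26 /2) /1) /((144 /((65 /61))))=845 /8784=0.10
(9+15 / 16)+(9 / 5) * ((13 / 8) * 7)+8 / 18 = 22217 / 720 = 30.86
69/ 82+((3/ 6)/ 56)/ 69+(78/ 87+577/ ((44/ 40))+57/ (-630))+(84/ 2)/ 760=5053078387037/ 9602078640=526.25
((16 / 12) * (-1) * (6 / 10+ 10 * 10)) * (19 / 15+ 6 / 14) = -358136 / 1575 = -227.39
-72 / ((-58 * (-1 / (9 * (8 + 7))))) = -4860 / 29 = -167.59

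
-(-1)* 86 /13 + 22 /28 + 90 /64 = 25647 /2912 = 8.81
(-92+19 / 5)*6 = -529.20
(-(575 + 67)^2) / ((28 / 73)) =-1074570.43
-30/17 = -1.76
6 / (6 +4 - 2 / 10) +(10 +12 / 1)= 1108 / 49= 22.61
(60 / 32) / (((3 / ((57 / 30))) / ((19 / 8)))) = 2.82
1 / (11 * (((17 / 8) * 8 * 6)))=1 / 1122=0.00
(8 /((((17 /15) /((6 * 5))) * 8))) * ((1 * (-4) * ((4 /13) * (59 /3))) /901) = -141600 /199121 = -0.71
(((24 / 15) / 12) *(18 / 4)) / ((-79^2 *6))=-1 / 62410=-0.00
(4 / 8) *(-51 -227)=-139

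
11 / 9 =1.22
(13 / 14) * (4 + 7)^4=190333 / 14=13595.21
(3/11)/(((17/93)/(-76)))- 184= -55612/187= -297.39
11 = 11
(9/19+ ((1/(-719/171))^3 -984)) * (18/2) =-62513628325578/7062204221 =-8851.86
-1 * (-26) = 26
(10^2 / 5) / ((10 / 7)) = 14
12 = 12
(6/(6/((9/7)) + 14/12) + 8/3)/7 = 388/735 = 0.53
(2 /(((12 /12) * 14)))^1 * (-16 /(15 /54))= -288 /35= -8.23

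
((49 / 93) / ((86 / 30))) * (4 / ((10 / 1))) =98 / 1333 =0.07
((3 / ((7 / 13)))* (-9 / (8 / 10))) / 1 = -1755 / 28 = -62.68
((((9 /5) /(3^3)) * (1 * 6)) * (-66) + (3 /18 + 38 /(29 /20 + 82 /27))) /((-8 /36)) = 3873903 /48460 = 79.94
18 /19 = 0.95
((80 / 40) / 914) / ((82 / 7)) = 7 / 37474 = 0.00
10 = 10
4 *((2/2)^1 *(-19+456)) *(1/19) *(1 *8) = 736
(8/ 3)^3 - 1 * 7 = 323/ 27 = 11.96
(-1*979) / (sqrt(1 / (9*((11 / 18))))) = -2295.96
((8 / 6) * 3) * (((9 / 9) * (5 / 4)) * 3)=15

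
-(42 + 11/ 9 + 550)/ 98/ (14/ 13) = -69407/ 12348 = -5.62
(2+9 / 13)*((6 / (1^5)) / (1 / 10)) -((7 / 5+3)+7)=9759 / 65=150.14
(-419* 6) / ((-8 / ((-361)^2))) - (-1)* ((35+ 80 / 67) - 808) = 10975297455 / 268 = 40952602.44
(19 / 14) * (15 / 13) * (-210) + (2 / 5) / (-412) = -4403263 / 13390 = -328.85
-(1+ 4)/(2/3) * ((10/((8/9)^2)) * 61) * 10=-1852875/32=-57902.34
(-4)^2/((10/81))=648/5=129.60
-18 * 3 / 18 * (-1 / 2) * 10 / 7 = 15 / 7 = 2.14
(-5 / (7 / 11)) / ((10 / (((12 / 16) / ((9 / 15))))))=-55 / 56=-0.98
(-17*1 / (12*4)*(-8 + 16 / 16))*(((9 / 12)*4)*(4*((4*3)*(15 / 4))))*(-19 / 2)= -101745 / 8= -12718.12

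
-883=-883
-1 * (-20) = 20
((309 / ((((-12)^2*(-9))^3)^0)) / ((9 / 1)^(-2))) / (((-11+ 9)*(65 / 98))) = -1226421 / 65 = -18868.02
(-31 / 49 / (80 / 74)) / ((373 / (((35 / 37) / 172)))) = -31 / 3592736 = -0.00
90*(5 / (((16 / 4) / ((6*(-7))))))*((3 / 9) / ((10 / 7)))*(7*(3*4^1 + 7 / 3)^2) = -3171035 / 2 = -1585517.50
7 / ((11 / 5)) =35 / 11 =3.18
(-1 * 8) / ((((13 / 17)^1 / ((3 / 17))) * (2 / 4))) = -48 / 13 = -3.69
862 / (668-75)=1.45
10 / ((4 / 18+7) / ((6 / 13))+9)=0.41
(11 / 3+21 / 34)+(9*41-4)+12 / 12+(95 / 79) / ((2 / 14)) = 3051581 / 8058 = 378.70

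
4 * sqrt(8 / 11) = 3.41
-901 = -901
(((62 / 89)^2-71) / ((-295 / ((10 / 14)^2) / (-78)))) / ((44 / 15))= -148522725 / 45799222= -3.24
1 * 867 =867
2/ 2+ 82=83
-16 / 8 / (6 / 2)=-2 / 3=-0.67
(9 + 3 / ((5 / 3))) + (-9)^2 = 459 / 5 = 91.80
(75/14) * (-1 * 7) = -75/2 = -37.50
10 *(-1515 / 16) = -7575 / 8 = -946.88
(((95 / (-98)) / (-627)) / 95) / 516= 1 / 31706136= 0.00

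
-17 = -17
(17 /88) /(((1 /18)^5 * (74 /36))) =72275976 /407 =177582.25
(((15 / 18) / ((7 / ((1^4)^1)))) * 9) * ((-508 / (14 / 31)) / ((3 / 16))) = -314960 / 49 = -6427.76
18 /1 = 18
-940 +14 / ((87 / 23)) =-81458 / 87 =-936.30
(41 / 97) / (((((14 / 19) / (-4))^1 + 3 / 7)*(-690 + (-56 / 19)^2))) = -1968533 / 775369985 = -0.00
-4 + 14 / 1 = 10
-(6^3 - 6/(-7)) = -1518/7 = -216.86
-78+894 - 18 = 798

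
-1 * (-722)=722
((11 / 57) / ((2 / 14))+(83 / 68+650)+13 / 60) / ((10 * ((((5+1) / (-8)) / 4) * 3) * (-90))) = 12651034 / 9811125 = 1.29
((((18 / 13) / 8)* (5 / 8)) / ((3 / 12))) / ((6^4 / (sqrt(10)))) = 5* sqrt(10) / 14976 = 0.00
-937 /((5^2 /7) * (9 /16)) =-466.42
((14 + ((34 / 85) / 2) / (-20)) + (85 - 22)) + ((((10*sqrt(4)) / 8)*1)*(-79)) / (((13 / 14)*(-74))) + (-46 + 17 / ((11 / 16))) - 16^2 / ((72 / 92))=-1278663569 / 4761900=-268.52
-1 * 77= -77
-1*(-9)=9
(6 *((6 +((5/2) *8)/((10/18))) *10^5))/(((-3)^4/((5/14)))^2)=489.91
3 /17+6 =6.18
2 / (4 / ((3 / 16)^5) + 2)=243 / 2097395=0.00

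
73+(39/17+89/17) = 1369/17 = 80.53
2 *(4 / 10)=4 / 5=0.80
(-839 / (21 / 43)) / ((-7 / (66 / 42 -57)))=-13997876 / 1029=-13603.38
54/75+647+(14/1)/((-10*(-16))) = 259123/400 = 647.81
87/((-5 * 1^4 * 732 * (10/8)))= -29/1525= -0.02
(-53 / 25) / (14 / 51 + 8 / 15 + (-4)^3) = 2703 / 80570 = 0.03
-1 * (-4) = 4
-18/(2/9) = -81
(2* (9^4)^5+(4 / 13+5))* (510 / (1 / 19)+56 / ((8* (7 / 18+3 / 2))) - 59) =51773904664012293587512050 / 221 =234271061828109925735348.60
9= 9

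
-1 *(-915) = 915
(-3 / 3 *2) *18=-36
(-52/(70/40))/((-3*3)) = 208/63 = 3.30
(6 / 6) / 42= 1 / 42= 0.02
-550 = -550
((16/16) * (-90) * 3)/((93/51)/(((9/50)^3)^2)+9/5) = -12196570950/2421956310473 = -0.01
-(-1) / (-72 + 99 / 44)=-4 / 279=-0.01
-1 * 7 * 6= -42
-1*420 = -420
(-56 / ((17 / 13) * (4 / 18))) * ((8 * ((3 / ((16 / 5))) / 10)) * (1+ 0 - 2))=2457 / 17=144.53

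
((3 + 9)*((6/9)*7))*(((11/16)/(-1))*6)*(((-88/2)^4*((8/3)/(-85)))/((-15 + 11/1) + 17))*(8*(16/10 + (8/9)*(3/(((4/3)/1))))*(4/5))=48140612.86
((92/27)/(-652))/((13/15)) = -115/19071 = -0.01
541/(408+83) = 541/491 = 1.10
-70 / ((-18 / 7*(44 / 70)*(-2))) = -8575 / 396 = -21.65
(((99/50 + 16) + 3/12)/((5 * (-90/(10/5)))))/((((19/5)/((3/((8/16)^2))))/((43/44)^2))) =-0.24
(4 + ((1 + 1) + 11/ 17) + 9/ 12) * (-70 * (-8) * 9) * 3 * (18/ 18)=1901340/ 17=111843.53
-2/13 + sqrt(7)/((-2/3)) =-3 * sqrt(7)/2 - 2/13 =-4.12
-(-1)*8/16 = 1/2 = 0.50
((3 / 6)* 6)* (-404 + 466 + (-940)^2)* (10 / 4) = 6627465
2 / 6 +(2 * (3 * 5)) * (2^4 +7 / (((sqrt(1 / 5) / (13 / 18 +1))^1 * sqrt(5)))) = 842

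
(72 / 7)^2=5184 / 49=105.80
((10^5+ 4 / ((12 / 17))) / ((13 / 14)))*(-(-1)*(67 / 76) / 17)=140707973 / 25194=5584.98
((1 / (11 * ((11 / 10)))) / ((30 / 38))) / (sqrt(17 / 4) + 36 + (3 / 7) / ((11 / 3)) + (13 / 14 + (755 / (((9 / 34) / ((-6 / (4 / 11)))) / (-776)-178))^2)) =3413486332251867681749674342445295 / 1792096668070093659855597765412934402-8457591784794971256397952831299 * sqrt(17) / 488753636746389179960617572385345746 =0.00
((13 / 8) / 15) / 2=13 / 240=0.05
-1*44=-44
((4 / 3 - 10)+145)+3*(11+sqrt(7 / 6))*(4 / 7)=2*sqrt(42) / 7+3259 / 21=157.04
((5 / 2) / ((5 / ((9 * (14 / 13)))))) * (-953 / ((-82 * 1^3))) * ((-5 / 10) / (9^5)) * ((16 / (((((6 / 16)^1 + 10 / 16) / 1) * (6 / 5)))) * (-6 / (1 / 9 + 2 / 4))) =0.06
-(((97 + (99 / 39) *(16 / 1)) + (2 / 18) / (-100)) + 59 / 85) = -27509539 / 198900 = -138.31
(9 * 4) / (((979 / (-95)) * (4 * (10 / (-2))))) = 171 / 979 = 0.17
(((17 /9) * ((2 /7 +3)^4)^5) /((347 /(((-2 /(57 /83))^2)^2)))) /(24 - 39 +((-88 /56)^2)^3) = 11076638908811817360798968394640782856 /76309789471968769853004351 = 145153577089.62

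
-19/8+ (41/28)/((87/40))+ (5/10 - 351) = -1715927/4872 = -352.20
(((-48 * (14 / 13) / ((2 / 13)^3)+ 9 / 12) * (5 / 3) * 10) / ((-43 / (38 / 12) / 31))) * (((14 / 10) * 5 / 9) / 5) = 14451115 / 172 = 84018.11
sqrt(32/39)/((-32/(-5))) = 5*sqrt(78)/312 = 0.14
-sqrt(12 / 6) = -sqrt(2) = -1.41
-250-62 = -312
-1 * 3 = -3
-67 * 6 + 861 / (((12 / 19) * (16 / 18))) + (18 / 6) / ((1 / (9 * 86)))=110517 / 32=3453.66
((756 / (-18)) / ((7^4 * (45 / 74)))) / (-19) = 148 / 97755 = 0.00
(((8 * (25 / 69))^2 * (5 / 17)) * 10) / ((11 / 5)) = 10000000 / 890307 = 11.23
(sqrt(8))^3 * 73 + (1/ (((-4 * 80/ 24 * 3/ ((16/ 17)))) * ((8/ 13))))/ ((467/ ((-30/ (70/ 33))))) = 1287/ 1111460 + 1168 * sqrt(2) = 1651.80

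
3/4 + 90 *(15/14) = 97.18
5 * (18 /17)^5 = 9447840 /1419857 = 6.65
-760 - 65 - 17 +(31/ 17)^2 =-838.67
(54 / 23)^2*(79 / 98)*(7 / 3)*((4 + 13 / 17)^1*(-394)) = -1225306116 / 62951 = -19464.44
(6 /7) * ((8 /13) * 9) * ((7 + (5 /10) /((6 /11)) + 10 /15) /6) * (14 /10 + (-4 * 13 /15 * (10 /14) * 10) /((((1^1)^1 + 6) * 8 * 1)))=145024 /22295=6.50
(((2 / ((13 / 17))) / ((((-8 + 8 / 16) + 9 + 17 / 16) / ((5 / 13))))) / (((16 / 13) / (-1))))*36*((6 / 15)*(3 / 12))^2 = -306 / 2665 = -0.11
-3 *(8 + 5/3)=-29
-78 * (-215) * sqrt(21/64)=8385 * sqrt(21)/4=9606.22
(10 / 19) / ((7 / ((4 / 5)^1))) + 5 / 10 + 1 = 415 / 266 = 1.56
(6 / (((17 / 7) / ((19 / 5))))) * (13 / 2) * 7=427.16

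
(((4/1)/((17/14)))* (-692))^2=1501717504/289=5196254.34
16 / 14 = 8 / 7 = 1.14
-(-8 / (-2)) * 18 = -72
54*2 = 108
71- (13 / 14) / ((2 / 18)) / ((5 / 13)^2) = 5077 / 350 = 14.51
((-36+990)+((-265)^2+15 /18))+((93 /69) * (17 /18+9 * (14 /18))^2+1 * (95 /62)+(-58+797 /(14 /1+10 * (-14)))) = 115139788249 /1617084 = 71202.11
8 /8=1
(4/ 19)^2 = 16/ 361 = 0.04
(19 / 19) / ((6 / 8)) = 4 / 3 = 1.33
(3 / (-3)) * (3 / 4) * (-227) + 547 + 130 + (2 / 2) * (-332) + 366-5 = 3505 / 4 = 876.25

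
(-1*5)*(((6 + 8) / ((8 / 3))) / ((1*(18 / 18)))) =-105 / 4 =-26.25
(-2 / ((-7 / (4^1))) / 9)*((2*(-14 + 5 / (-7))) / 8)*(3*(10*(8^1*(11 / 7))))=-181280 / 1029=-176.17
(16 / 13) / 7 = 16 / 91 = 0.18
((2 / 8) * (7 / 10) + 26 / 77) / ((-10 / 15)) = -4737 / 6160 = -0.77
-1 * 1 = -1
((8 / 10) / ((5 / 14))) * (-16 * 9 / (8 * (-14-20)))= 504 / 425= 1.19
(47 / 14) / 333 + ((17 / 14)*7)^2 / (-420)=-30199 / 186480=-0.16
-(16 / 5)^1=-16 / 5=-3.20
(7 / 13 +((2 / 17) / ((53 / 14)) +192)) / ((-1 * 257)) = -2255567 / 3010241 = -0.75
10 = 10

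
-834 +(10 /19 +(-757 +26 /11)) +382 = -1206.11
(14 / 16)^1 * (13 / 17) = 91 / 136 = 0.67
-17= -17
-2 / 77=-0.03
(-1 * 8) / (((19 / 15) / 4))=-480 / 19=-25.26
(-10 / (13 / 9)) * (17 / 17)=-90 / 13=-6.92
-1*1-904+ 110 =-795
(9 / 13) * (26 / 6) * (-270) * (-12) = 9720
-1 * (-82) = 82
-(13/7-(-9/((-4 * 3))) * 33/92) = -1.59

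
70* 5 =350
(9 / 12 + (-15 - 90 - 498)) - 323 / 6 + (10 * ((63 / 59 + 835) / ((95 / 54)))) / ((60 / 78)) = 371410907 / 67260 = 5522.02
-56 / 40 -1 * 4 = -5.40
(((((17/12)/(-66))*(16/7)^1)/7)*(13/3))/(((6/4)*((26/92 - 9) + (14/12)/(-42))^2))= -575552/2173914743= -0.00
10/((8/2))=5/2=2.50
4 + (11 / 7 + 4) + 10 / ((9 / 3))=12.90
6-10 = -4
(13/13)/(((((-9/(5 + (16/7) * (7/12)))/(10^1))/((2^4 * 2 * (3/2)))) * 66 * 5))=-304/297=-1.02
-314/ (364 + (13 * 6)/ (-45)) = -2355/ 2717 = -0.87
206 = 206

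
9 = 9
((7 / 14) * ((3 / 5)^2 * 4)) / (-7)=-18 / 175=-0.10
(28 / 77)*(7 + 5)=48 / 11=4.36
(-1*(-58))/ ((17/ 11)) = 638/ 17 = 37.53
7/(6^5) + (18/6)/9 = 2599/7776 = 0.33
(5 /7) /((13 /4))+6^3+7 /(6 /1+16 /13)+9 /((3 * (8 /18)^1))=3831129 /17108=223.94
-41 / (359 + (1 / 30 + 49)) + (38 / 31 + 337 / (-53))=-105249243 / 20111963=-5.23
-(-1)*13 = 13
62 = 62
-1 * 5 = -5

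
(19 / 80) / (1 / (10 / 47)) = 19 / 376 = 0.05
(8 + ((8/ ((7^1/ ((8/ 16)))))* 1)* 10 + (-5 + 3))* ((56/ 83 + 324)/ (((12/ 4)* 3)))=2209736/ 5229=422.59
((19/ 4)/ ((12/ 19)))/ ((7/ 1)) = 361/ 336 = 1.07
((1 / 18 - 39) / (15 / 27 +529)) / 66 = -701 / 629112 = -0.00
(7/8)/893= 7/7144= 0.00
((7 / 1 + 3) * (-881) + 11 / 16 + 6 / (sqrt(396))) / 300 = -46983 / 1600 + sqrt(11) / 3300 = -29.36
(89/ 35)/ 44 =89/ 1540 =0.06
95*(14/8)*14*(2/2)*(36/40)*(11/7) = 13167/4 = 3291.75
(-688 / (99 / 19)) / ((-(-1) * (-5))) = 13072 / 495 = 26.41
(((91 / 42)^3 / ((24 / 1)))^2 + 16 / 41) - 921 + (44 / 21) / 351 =-920.42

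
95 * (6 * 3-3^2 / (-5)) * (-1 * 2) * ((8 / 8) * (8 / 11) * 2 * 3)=-16416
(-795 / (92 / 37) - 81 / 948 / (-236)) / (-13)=548412639 / 22298224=24.59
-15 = -15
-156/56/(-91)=0.03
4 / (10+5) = 4 / 15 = 0.27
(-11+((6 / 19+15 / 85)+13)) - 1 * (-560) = 181685 / 323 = 562.49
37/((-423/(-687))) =8473/141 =60.09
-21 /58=-0.36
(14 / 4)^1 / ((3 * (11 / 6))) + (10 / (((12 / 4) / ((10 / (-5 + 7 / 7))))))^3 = -171686 / 297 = -578.07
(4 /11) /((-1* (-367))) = 4 /4037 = 0.00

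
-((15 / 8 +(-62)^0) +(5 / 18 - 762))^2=-2985201769 / 5184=-575849.11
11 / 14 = 0.79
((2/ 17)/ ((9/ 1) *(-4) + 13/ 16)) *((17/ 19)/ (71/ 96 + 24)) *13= -39936/ 25405375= -0.00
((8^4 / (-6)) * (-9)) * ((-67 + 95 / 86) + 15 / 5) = -16616448 / 43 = -386429.02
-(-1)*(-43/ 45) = -43/ 45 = -0.96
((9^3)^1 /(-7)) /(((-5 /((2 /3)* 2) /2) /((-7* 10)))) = -3888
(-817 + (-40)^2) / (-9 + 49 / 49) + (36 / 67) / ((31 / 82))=-1602675 / 16616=-96.45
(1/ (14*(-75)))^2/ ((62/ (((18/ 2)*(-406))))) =-29/ 542500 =-0.00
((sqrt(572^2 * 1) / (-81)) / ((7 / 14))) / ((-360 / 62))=8866 / 3645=2.43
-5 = -5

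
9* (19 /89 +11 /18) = 1321 /178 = 7.42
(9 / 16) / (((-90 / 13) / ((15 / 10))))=-39 / 320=-0.12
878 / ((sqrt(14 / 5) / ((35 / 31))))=2195 * sqrt(70) / 31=592.41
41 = 41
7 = 7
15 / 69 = 5 / 23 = 0.22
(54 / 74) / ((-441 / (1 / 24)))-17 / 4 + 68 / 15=61627 / 217560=0.28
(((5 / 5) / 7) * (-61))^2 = 3721 / 49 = 75.94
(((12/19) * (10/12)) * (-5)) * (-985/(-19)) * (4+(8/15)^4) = -81398824/146205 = -556.74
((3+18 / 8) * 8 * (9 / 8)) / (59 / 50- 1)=525 / 2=262.50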